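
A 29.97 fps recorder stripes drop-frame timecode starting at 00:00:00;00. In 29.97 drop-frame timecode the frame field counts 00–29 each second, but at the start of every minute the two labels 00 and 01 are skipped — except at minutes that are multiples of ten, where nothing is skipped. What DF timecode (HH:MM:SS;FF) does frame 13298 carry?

00:07:23;22

Ten DF minutes hold 17982 frames, so frame 13298 lies in block 0 (frames 0–17981) with 13298 frames into that block.
The block's first minute is 1800 frames and the rest 1798 each; 13298 frames reaches minute 7, so 0 × 18 + 7 × 2 = 14 labels have been skipped so far.
Adding those back, label number 13298 + 14 = 13312 at 30 labels/s is 443 s + 22 f = 0 h 7 min 23 s frame 22, i.e. 00:07:23;22.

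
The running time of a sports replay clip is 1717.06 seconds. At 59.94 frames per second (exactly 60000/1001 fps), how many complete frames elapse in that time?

102920 frames

Frames = 1717.06 × 60000/1001 = 103023600/1001 ≈ 102920.6793.
Complete frames: 102920.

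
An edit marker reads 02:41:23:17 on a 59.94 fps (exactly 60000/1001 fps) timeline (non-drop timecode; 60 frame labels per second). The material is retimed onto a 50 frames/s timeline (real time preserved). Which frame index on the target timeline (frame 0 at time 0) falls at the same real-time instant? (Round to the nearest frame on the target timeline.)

frame 484648

Source frame index: (2×3600 + 41×60 + 23) × 60 + 17 = 580997.
Real time: 580997 / (60000/1001) = 581577997/60000 s.
Target frame: (581577997/60000) × (50) = 581577997/1200 ≈ 484648.331 → 484648.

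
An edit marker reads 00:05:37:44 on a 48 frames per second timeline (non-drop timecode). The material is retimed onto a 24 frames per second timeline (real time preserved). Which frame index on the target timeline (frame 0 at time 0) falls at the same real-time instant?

frame 8110

Source frame index: (0×3600 + 5×60 + 37) × 48 + 44 = 16220.
Real time: 16220 / (48) = 4055/12 s.
Target frame: (4055/12) × (24) = 8110.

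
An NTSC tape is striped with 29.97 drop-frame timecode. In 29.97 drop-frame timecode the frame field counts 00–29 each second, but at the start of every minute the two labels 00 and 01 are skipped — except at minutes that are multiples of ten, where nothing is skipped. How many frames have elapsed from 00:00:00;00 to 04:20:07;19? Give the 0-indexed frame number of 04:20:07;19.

Complete 10-minute blocks: 26, each 17982 frames → 467532.
Remaining 0 whole minutes in the current block: 0 frames.
Within the current minute: 7 × 30 + 19 = 229. Total = 467532 + 0 + 229 = 467761.

467761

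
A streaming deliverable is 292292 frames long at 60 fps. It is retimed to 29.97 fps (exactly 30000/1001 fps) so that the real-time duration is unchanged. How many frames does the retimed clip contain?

Target frames = source frames × (target rate / source rate) = 292292 × (30000/1001)/(60) = 292292 × 500/1001 = 146000.

146000 frames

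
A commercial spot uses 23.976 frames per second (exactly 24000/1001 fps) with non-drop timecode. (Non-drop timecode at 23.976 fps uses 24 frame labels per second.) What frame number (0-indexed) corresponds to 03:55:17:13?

frame 338821

Total seconds to the label: (3 × 3600 + 55 × 60 + 17) = 14117.
Frame index = 14117 × 24 + 13 = 338821.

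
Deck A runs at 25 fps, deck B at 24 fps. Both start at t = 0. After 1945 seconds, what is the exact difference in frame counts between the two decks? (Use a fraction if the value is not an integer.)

A emits 25 × 1945 = 48625 frames; B emits 24 × 1945 = 46680.
Difference = 1945 frames; B is behind A.

1945 frames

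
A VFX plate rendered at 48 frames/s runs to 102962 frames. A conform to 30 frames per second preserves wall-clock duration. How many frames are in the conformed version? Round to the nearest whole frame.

64351 frames

Frames at target rate = 102962 × (30) / (48) = 257405/4 ≈ 64351.250.
Nearest whole frame: 64351.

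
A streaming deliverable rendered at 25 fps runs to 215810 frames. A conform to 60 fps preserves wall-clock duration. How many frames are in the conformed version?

Target frames = source frames × (target rate / source rate) = 215810 × (60)/(25) = 215810 × 12/5 = 517944.

517944 frames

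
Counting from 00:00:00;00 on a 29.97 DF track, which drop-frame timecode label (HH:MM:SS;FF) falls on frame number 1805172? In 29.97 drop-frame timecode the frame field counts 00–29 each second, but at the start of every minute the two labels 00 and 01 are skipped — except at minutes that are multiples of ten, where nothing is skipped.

16:43:52;18

Each 10-minute DF block holds 10 × 60 × 30 − 9 × 2 = 17982 frames. 1805172 ÷ 17982 → 100 full blocks, remainder 6972.
Within the partial block the first minute is 1800 frames and each further minute 1798, so 3 further minute boundaries passed. Total skipped labels = 18 × 100 + 2 × 3 = 1806.
Non-drop label index = 1805172 + 1806 = 1806978; at 30 labels/s that is 16:43:52:18, i.e. DF 16:43:52;18.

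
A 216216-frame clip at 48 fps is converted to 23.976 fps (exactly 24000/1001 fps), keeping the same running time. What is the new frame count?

Target frames = source frames × (target rate / source rate) = 216216 × (24000/1001)/(48) = 216216 × 500/1001 = 108000.

108000 frames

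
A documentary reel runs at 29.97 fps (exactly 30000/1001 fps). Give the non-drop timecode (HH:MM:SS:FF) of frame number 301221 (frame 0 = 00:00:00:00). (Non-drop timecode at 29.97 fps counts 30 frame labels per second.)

02:47:20:21

301221 ÷ 30 = 10040 full seconds, remainder 21 frames.
10040 s = 2 h 47 min 20 s.
Timecode: 02:47:20:21.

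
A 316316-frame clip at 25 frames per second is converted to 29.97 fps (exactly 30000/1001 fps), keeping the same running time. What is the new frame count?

Target frames = source frames × (target rate / source rate) = 316316 × (30000/1001)/(25) = 316316 × 1200/1001 = 379200.

379200 frames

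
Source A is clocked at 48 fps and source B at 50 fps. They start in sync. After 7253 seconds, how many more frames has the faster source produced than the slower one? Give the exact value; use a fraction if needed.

14506 frames

A emits 48 × 7253 = 348144 frames; B emits 50 × 7253 = 362650.
Difference = 14506 frames; B is ahead of A.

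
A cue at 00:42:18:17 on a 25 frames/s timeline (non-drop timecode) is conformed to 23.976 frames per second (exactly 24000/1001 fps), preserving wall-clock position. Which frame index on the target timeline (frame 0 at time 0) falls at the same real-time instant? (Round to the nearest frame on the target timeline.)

Source frame index: (0×3600 + 42×60 + 18) × 25 + 17 = 63467.
Real time: 63467 / (25) = 63467/25 s.
Target frame: (63467/25) × (24000/1001) = 60928320/1001 ≈ 60867.453 → 60867.

frame 60867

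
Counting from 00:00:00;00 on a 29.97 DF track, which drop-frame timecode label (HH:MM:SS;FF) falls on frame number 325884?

Ten DF minutes hold 17982 frames, so frame 325884 lies in block 18 (frames 323676–341657) with 2208 frames into that block.
The block's first minute is 1800 frames and the rest 1798 each; 2208 frames reaches minute 1, so 18 × 18 + 1 × 2 = 326 labels have been skipped so far.
Adding those back, label number 325884 + 326 = 326210 at 30 labels/s is 10873 s + 20 f = 3 h 1 min 13 s frame 20, i.e. 03:01:13;20.

03:01:13;20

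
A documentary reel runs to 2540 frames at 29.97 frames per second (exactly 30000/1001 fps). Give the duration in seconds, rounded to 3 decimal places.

84.751 seconds

Running time = 2540 × 1001/30000 = 127127/1500 s ≈ 84.751 s.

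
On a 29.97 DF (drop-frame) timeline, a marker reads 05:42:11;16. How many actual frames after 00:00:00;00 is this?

As if non-drop at 30 labels/s: (5 × 3600 + 42 × 60 + 11) × 30 + 16 = 615946.
Minute boundaries passed: 342; those not divisible by 10: 342 − 34 = 308; dropped labels = 2 × 308 = 616.
Actual frame index = 615946 − 616 = 615330.

615330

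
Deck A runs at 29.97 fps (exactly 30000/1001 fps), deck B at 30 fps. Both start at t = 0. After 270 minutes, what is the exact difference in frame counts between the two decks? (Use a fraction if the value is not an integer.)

270 min = 16200 s.
A emits 30000/1001 × 16200 = 486000000/1001 frames; B emits 30 × 16200 = 486000.
Difference = 486000/1001 frames (≈ 485.5145); B is ahead of A.

486000/1001 frames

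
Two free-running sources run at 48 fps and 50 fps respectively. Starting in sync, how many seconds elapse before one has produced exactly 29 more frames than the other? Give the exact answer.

The gap grows by |50 − 48| = 2 frames per second.
Time for a 29-frame gap: 29 ÷ (2) = 14.5 s.

14.5 seconds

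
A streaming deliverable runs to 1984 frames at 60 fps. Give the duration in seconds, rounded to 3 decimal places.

Running time = 1984 × 1/60 = 496/15 s ≈ 33.067 s.

33.067 seconds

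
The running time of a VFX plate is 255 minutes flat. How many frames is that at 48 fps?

734400 frames

255 min = 15300 s.
Frames = 15300 × 48 = 734400.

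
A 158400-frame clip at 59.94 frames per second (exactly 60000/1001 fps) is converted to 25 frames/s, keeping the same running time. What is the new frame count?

66066 frames

Target frames = source frames × (target rate / source rate) = 158400 × (25)/(60000/1001) = 158400 × 1001/2400 = 66066.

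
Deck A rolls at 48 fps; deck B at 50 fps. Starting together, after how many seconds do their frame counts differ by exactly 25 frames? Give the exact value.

12.5 seconds

The gap grows by |50 − 48| = 2 frames per second.
Time for a 25-frame gap: 25 ÷ (2) = 12.5 s.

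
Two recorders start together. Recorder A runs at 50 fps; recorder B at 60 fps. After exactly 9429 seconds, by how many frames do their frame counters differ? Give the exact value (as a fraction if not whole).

A emits 50 × 9429 = 471450 frames; B emits 60 × 9429 = 565740.
Difference = 94290 frames; B is ahead of A.

94290 frames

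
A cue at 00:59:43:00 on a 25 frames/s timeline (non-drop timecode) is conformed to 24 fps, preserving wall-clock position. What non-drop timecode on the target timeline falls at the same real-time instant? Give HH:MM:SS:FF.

00:59:43:00

Source frame index: (0×3600 + 59×60 + 43) × 25 + 0 = 89575.
Real time: 89575 / (25) = 3583 s.
Target frame: (3583) × (24) = 85992.
At 24 labels/s: frame 85992 → 00:59:43:00.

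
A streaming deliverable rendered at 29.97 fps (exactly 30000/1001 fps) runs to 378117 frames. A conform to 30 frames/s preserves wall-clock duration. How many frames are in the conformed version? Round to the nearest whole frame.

378495 frames

Frames at target rate = 378117 × (30) / (30000/1001) = 378495117/1000 ≈ 378495.117.
Nearest whole frame: 378495.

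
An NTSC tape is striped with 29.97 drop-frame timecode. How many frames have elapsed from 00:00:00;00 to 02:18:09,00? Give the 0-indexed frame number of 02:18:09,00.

Complete 10-minute blocks: 13, each 17982 frames → 233766.
Remaining 8 whole minutes in the current block: 1800 + 7 × 1798 = 14386 frames.
Within the current minute: 9 × 30 + 0 − 2 = 268 (labels ;00/;01 skipped at this minute). Total = 233766 + 14386 + 268 = 248420.

248420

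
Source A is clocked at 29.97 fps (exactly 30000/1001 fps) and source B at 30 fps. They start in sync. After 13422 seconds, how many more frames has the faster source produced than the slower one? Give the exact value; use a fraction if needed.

402660/1001 frames

A emits 30000/1001 × 13422 = 402660000/1001 frames; B emits 30 × 13422 = 402660.
Difference = 402660/1001 frames (≈ 402.2577); B is ahead of A.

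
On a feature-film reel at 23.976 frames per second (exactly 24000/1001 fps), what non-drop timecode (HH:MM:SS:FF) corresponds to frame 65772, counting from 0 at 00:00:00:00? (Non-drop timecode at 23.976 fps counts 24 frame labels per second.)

65772 ÷ 24 = 2740 full seconds, remainder 12 frames.
2740 s = 0 h 45 min 40 s.
Timecode: 00:45:40:12.

00:45:40:12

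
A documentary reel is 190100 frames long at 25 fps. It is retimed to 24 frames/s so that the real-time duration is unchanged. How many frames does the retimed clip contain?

182496 frames

Target frames = source frames × (target rate / source rate) = 190100 × (24)/(25) = 190100 × 24/25 = 182496.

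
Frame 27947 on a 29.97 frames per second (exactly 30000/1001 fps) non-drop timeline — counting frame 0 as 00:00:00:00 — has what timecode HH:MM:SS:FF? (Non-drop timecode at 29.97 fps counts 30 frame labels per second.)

00:15:31:17

27947 ÷ 30 = 931 full seconds, remainder 17 frames.
931 s = 0 h 15 min 31 s.
Timecode: 00:15:31:17.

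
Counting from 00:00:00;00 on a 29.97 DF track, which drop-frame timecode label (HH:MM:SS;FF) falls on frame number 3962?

00:02:12;06

Ten DF minutes hold 17982 frames, so frame 3962 lies in block 0 (frames 0–17981) with 3962 frames into that block.
The block's first minute is 1800 frames and the rest 1798 each; 3962 frames reaches minute 2, so 0 × 18 + 2 × 2 = 4 labels have been skipped so far.
Adding those back, label number 3962 + 4 = 3966 at 30 labels/s is 132 s + 6 f = 0 h 2 min 12 s frame 6, i.e. 00:02:12;06.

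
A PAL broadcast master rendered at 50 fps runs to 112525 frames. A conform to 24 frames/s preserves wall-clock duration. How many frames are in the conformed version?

Target frames = source frames × (target rate / source rate) = 112525 × (24)/(50) = 112525 × 12/25 = 54012.

54012 frames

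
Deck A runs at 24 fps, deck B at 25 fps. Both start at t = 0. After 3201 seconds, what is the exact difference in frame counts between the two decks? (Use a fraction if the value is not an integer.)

3201 frames

A emits 24 × 3201 = 76824 frames; B emits 25 × 3201 = 80025.
Difference = 3201 frames; B is ahead of A.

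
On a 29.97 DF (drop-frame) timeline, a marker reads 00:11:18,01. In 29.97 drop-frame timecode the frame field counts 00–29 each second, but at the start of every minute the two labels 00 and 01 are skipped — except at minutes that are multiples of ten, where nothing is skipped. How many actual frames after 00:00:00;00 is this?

As if non-drop at 30 labels/s: (0 × 3600 + 11 × 60 + 18) × 30 + 1 = 20341.
Minute boundaries passed: 11; those not divisible by 10: 11 − 1 = 10; dropped labels = 2 × 10 = 20.
Actual frame index = 20341 − 20 = 20321.

20321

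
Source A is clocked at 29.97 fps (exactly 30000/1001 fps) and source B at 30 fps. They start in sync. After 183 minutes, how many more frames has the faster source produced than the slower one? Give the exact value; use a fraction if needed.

329400/1001 frames

183 min = 10980 s.
A emits 30000/1001 × 10980 = 329400000/1001 frames; B emits 30 × 10980 = 329400.
Difference = 329400/1001 frames (≈ 329.0709); B is ahead of A.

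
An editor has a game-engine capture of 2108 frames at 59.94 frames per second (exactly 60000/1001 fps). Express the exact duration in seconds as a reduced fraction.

527527/15000 seconds

Running time = 2108 ÷ (60000/1001) = 2108 × 1001/60000 = 527527/15000 s.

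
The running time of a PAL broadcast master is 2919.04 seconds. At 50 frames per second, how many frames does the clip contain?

145952 frames

Frames = 2919.04 × 50 = 145952.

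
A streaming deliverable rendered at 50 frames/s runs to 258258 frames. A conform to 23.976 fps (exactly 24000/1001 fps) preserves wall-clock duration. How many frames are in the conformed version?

Target frames = source frames × (target rate / source rate) = 258258 × (24000/1001)/(50) = 258258 × 480/1001 = 123840.

123840 frames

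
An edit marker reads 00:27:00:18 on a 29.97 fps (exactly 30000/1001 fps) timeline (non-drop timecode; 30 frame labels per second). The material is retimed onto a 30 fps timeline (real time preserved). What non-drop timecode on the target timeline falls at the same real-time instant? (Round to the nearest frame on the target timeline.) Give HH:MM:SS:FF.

Source frame index: (0×3600 + 27×60 + 0) × 30 + 18 = 48618.
Real time: 48618 / (30000/1001) = 8111103/5000 s.
Target frame: (8111103/5000) × (30) = 24333309/500 ≈ 48666.618 → 48667.
At 30 labels/s: frame 48667 → 00:27:02:07.

00:27:02:07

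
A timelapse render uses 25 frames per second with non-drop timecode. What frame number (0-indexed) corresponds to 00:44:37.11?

Total seconds to the label: (0 × 3600 + 44 × 60 + 37) = 2677.
Frame index = 2677 × 25 + 11 = 66936.

66936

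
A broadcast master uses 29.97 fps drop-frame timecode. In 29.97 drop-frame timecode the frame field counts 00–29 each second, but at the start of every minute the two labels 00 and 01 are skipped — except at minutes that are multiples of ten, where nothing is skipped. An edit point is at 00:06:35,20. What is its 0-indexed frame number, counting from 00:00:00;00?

Complete 10-minute blocks: 0, each 17982 frames → 0.
Remaining 6 whole minutes in the current block: 1800 + 5 × 1798 = 10790 frames.
Within the current minute: 35 × 30 + 20 − 2 = 1068 (labels ;00/;01 skipped at this minute). Total = 0 + 10790 + 1068 = 11858.

11858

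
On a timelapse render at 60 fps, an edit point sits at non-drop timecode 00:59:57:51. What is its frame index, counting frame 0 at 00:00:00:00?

Total seconds to the label: (0 × 3600 + 59 × 60 + 57) = 3597.
Frame index = 3597 × 60 + 51 = 215871.

frame 215871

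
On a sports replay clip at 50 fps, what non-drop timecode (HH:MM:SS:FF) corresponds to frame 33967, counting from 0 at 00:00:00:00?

00:11:19:17

33967 ÷ 50 = 679 full seconds, remainder 17 frames.
679 s = 0 h 11 min 19 s.
Timecode: 00:11:19:17.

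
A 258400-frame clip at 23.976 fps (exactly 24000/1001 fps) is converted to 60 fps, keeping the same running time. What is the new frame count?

Target frames = source frames × (target rate / source rate) = 258400 × (60)/(24000/1001) = 258400 × 1001/400 = 646646.

646646 frames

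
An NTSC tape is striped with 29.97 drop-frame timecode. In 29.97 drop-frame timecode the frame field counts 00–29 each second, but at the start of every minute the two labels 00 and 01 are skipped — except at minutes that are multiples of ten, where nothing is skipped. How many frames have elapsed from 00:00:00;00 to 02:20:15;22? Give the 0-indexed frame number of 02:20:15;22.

Complete 10-minute blocks: 14, each 17982 frames → 251748.
Remaining 0 whole minutes in the current block: 0 frames.
Within the current minute: 15 × 30 + 22 = 472. Total = 251748 + 0 + 472 = 252220.

252220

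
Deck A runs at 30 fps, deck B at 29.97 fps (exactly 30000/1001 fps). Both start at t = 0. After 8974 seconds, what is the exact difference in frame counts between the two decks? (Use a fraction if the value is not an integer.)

38460/143 frames

A emits 30 × 8974 = 269220 frames; B emits 30000/1001 × 8974 = 38460000/143.
Difference = 38460/143 frames (≈ 268.9510); B is behind A.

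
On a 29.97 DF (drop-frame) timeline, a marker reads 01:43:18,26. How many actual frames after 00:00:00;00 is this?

185780

Complete 10-minute blocks: 10, each 17982 frames → 179820.
Remaining 3 whole minutes in the current block: 1800 + 2 × 1798 = 5396 frames.
Within the current minute: 18 × 30 + 26 − 2 = 564 (labels ;00/;01 skipped at this minute). Total = 179820 + 5396 + 564 = 185780.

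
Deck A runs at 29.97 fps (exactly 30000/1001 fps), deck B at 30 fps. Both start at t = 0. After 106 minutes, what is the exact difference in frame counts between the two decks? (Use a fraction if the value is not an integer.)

190800/1001 frames

106 min = 6360 s.
A emits 30000/1001 × 6360 = 190800000/1001 frames; B emits 30 × 6360 = 190800.
Difference = 190800/1001 frames (≈ 190.6094); B is ahead of A.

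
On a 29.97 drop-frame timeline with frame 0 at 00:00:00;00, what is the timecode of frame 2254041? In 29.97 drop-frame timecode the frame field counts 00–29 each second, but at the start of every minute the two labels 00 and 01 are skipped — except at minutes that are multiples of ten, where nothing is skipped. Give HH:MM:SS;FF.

20:53:29;27

Each 10-minute DF block holds 10 × 60 × 30 − 9 × 2 = 17982 frames. 2254041 ÷ 17982 → 125 full blocks, remainder 6291.
Within the partial block the first minute is 1800 frames and each further minute 1798, so 3 further minute boundaries passed. Total skipped labels = 18 × 125 + 2 × 3 = 2256.
Non-drop label index = 2254041 + 2256 = 2256297; at 30 labels/s that is 20:53:29:27, i.e. DF 20:53:29;27.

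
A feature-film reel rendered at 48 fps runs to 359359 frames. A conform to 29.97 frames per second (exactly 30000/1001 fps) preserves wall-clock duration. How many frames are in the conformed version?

224375 frames

Target frames = source frames × (target rate / source rate) = 359359 × (30000/1001)/(48) = 359359 × 625/1001 = 224375.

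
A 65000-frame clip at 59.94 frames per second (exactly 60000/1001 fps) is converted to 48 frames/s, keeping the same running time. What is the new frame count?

52052 frames

Target frames = source frames × (target rate / source rate) = 65000 × (48)/(60000/1001) = 65000 × 1001/1250 = 52052.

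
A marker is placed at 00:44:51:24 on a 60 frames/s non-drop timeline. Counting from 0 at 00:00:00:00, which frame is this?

frame 161484

Total seconds to the label: (0 × 3600 + 44 × 60 + 51) = 2691.
Frame index = 2691 × 60 + 24 = 161484.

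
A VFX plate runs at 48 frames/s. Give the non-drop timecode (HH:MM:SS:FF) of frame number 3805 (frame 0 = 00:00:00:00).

00:01:19:13

3805 ÷ 48 = 79 full seconds, remainder 13 frames.
79 s = 0 h 1 min 19 s.
Timecode: 00:01:19:13.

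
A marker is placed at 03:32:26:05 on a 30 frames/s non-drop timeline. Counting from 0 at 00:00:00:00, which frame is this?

382385

Total seconds to the label: (3 × 3600 + 32 × 60 + 26) = 12746.
Frame index = 12746 × 30 + 5 = 382385.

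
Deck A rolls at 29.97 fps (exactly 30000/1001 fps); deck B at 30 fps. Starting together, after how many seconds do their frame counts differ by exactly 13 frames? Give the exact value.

The gap grows by |30 − 30000/1001| = 30/1001 frames per second.
Time for a 13-frame gap: 13 ÷ (30/1001) = 13013/30 s.

13013/30 seconds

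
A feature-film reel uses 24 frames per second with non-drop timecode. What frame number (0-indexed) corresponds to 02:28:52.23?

214391

Total seconds to the label: (2 × 3600 + 28 × 60 + 52) = 8932.
Frame index = 8932 × 24 + 23 = 214391.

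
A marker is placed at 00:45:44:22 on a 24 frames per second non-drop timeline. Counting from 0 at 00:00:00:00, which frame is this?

Total seconds to the label: (0 × 3600 + 45 × 60 + 44) = 2744.
Frame index = 2744 × 24 + 22 = 65878.

65878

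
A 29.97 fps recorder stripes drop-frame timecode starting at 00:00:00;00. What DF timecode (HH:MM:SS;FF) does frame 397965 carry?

Ten DF minutes hold 17982 frames, so frame 397965 lies in block 22 (frames 395604–413585) with 2361 frames into that block.
The block's first minute is 1800 frames and the rest 1798 each; 2361 frames reaches minute 1, so 22 × 18 + 1 × 2 = 398 labels have been skipped so far.
Adding those back, label number 397965 + 398 = 398363 at 30 labels/s is 13278 s + 23 f = 3 h 41 min 18 s frame 23, i.e. 03:41:18;23.

03:41:18;23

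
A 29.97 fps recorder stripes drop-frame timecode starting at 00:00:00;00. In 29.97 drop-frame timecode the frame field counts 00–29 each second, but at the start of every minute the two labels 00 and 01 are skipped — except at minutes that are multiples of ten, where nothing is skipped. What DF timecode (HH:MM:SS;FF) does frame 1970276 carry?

Ten DF minutes hold 17982 frames, so frame 1970276 lies in block 109 (frames 1960038–1978019) with 10238 frames into that block.
The block's first minute is 1800 frames and the rest 1798 each; 10238 frames reaches minute 5, so 109 × 18 + 5 × 2 = 1972 labels have been skipped so far.
Adding those back, label number 1970276 + 1972 = 1972248 at 30 labels/s is 65741 s + 18 f = 18 h 15 min 41 s frame 18, i.e. 18:15:41;18.

18:15:41;18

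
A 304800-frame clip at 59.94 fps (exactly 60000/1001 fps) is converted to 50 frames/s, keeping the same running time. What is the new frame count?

254254 frames

Target frames = source frames × (target rate / source rate) = 304800 × (50)/(60000/1001) = 304800 × 1001/1200 = 254254.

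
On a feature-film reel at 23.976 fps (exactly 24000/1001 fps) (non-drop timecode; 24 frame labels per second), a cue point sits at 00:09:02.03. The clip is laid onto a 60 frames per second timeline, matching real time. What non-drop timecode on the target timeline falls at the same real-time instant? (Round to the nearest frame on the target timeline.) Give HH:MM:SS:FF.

Source frame index: (0×3600 + 9×60 + 2) × 24 + 3 = 13011.
Real time: 13011 / (24000/1001) = 4341337/8000 s.
Target frame: (4341337/8000) × (60) = 13024011/400 ≈ 32560.028 → 32560.
At 60 labels/s: frame 32560 → 00:09:02:40.

00:09:02:40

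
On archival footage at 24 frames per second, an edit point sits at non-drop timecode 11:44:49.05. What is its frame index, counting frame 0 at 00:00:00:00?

Total seconds to the label: (11 × 3600 + 44 × 60 + 49) = 42289.
Frame index = 42289 × 24 + 5 = 1014941.

1014941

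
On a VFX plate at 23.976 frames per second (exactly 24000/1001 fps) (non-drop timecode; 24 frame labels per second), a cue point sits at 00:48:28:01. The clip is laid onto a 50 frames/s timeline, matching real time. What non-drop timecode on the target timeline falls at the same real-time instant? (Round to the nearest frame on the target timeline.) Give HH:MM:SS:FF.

00:48:30:47

Source frame index: (0×3600 + 48×60 + 28) × 24 + 1 = 69793.
Real time: 69793 / (24000/1001) = 69862793/24000 s.
Target frame: (69862793/24000) × (50) = 69862793/480 ≈ 145547.485 → 145547.
At 50 labels/s: frame 145547 → 00:48:30:47.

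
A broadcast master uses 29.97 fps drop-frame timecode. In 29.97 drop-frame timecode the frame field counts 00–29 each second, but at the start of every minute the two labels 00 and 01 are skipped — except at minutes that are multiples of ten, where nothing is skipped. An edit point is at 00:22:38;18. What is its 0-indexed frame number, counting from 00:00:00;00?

Complete 10-minute blocks: 2, each 17982 frames → 35964.
Remaining 2 whole minutes in the current block: 1800 + 1 × 1798 = 3598 frames.
Within the current minute: 38 × 30 + 18 − 2 = 1156 (labels ;00/;01 skipped at this minute). Total = 35964 + 3598 + 1156 = 40718.

40718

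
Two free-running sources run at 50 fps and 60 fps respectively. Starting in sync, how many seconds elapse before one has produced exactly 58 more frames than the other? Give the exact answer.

The gap grows by |60 − 50| = 10 frames per second.
Time for a 58-frame gap: 58 ÷ (10) = 5.8 s.

5.8 seconds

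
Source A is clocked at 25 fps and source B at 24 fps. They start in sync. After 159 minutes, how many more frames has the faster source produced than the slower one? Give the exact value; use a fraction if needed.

159 min = 9540 s.
A emits 25 × 9540 = 238500 frames; B emits 24 × 9540 = 228960.
Difference = 9540 frames; B is behind A.

9540 frames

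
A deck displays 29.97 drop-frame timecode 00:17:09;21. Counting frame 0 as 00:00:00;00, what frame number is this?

30859

Complete 10-minute blocks: 1, each 17982 frames → 17982.
Remaining 7 whole minutes in the current block: 1800 + 6 × 1798 = 12588 frames.
Within the current minute: 9 × 30 + 21 − 2 = 289 (labels ;00/;01 skipped at this minute). Total = 17982 + 12588 + 289 = 30859.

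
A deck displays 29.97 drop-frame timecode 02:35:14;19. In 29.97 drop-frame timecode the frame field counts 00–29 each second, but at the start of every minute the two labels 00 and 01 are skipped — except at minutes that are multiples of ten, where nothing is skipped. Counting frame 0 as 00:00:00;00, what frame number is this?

279159

As if non-drop at 30 labels/s: (2 × 3600 + 35 × 60 + 14) × 30 + 19 = 279439.
Minute boundaries passed: 155; those not divisible by 10: 155 − 15 = 140; dropped labels = 2 × 140 = 280.
Actual frame index = 279439 − 280 = 279159.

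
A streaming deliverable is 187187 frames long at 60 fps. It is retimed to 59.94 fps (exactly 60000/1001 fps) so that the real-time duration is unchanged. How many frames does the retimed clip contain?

Target frames = source frames × (target rate / source rate) = 187187 × (60000/1001)/(60) = 187187 × 1000/1001 = 187000.

187000 frames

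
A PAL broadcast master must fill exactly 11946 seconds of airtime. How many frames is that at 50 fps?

Frames = 11946 × 50 = 597300.

597300 frames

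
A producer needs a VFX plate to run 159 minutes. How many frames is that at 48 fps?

159 min = 9540 s.
Frames = 9540 × 48 = 457920.

457920 frames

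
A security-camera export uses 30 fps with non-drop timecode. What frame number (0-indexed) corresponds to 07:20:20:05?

792605

Total seconds to the label: (7 × 3600 + 20 × 60 + 20) = 26420.
Frame index = 26420 × 30 + 5 = 792605.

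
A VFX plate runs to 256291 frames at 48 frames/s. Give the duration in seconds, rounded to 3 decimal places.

Running time = 256291 × 1/48 = 256291/48 s ≈ 5339.396 s.

5339.396 seconds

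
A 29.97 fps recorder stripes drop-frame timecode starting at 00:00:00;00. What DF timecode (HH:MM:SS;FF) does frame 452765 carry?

04:11:47;07

Each 10-minute DF block holds 10 × 60 × 30 − 9 × 2 = 17982 frames. 452765 ÷ 17982 → 25 full blocks, remainder 3215.
Within the partial block the first minute is 1800 frames and each further minute 1798, so 1 further minute boundary passed. Total skipped labels = 18 × 25 + 2 × 1 = 452.
Non-drop label index = 452765 + 452 = 453217; at 30 labels/s that is 04:11:47:07, i.e. DF 04:11:47;07.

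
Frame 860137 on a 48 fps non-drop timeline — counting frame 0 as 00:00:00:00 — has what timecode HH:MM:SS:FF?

04:58:39:25

860137 ÷ 48 = 17919 full seconds, remainder 25 frames.
17919 s = 4 h 58 min 39 s.
Timecode: 04:58:39:25.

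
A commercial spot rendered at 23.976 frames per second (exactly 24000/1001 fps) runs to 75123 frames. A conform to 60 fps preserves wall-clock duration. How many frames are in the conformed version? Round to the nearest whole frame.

Frames at target rate = 75123 × (60) / (24000/1001) = 75198123/400 ≈ 187995.307.
Nearest whole frame: 187995.

187995 frames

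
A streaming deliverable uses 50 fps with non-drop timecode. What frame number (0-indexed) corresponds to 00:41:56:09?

125809

Total seconds to the label: (0 × 3600 + 41 × 60 + 56) = 2516.
Frame index = 2516 × 50 + 9 = 125809.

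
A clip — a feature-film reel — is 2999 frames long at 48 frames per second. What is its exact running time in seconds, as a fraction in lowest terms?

2999/48 seconds

Running time = 2999 ÷ (48) = 2999 × 1/48 = 2999/48 s.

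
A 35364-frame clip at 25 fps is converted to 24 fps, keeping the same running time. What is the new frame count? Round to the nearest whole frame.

Frames at target rate = 35364 × (24) / (25) = 848736/25 ≈ 33949.440.
Nearest whole frame: 33949.

33949 frames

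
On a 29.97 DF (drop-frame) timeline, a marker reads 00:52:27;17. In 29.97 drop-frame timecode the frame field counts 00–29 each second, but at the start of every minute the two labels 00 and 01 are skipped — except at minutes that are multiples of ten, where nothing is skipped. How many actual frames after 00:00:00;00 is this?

94333

As if non-drop at 30 labels/s: (0 × 3600 + 52 × 60 + 27) × 30 + 17 = 94427.
Minute boundaries passed: 52; those not divisible by 10: 52 − 5 = 47; dropped labels = 2 × 47 = 94.
Actual frame index = 94427 − 94 = 94333.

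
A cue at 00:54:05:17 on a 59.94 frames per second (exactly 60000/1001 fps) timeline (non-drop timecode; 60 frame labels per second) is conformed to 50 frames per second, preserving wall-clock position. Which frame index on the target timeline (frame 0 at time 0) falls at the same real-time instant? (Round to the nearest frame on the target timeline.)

frame 162426

Source frame index: (0×3600 + 54×60 + 5) × 60 + 17 = 194717.
Real time: 194717 / (60000/1001) = 194911717/60000 s.
Target frame: (194911717/60000) × (50) = 194911717/1200 ≈ 162426.431 → 162426.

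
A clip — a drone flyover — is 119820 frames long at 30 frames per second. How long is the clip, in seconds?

3994 seconds

Running time = 119820 / (30) = 3994 s.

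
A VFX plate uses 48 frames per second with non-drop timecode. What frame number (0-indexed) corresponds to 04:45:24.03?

821955

Total seconds to the label: (4 × 3600 + 45 × 60 + 24) = 17124.
Frame index = 17124 × 48 + 3 = 821955.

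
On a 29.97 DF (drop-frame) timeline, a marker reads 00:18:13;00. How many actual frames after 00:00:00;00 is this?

As if non-drop at 30 labels/s: (0 × 3600 + 18 × 60 + 13) × 30 + 0 = 32790.
Minute boundaries passed: 18; those not divisible by 10: 18 − 1 = 17; dropped labels = 2 × 17 = 34.
Actual frame index = 32790 − 34 = 32756.

32756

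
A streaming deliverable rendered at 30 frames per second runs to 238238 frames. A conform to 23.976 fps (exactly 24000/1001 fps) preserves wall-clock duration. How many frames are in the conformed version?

Target frames = source frames × (target rate / source rate) = 238238 × (24000/1001)/(30) = 238238 × 800/1001 = 190400.

190400 frames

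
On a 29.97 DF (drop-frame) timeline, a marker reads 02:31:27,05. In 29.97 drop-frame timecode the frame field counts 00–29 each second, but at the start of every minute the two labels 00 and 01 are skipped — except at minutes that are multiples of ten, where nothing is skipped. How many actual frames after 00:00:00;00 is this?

As if non-drop at 30 labels/s: (2 × 3600 + 31 × 60 + 27) × 30 + 5 = 272615.
Minute boundaries passed: 151; those not divisible by 10: 151 − 15 = 136; dropped labels = 2 × 136 = 272.
Actual frame index = 272615 − 272 = 272343.

272343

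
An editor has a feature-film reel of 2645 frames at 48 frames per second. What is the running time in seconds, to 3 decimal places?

Running time = 2645 × 1/48 = 2645/48 s ≈ 55.104 s.

55.104 seconds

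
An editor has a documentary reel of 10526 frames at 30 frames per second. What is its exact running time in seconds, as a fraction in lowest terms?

5263/15 seconds

Running time = 10526 ÷ (30) = 10526 × 1/30 = 5263/15 s.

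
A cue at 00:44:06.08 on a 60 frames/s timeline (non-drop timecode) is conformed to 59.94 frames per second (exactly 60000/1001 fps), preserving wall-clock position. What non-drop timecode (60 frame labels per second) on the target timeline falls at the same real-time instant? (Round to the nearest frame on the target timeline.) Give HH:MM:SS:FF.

00:44:03:29

Source frame index: (0×3600 + 44×60 + 6) × 60 + 8 = 158768.
Real time: 158768 / (60) = 39692/15 s.
Target frame: (39692/15) × (60000/1001) = 158768000/1001 ≈ 158609.391 → 158609.
At 60 labels/s: frame 158609 → 00:44:03:29.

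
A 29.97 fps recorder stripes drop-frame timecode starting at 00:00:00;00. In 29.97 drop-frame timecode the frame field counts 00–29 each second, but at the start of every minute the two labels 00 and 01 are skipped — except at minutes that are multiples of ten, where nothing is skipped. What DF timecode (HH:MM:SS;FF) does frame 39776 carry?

00:22:07;06

Ten DF minutes hold 17982 frames, so frame 39776 lies in block 2 (frames 35964–53945) with 3812 frames into that block.
The block's first minute is 1800 frames and the rest 1798 each; 3812 frames reaches minute 2, so 2 × 18 + 2 × 2 = 40 labels have been skipped so far.
Adding those back, label number 39776 + 40 = 39816 at 30 labels/s is 1327 s + 6 f = 0 h 22 min 7 s frame 6, i.e. 00:22:07;06.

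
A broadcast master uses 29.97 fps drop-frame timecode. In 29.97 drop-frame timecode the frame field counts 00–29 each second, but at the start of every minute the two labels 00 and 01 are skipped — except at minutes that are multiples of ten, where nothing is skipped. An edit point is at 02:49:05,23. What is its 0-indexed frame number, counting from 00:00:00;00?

As if non-drop at 30 labels/s: (2 × 3600 + 49 × 60 + 5) × 30 + 23 = 304373.
Minute boundaries passed: 169; those not divisible by 10: 169 − 16 = 153; dropped labels = 2 × 153 = 306.
Actual frame index = 304373 − 306 = 304067.

304067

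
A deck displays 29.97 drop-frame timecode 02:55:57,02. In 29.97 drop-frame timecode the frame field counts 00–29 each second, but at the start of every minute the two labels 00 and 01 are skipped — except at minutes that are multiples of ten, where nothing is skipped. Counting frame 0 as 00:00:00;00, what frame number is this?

316396

As if non-drop at 30 labels/s: (2 × 3600 + 55 × 60 + 57) × 30 + 2 = 316712.
Minute boundaries passed: 175; those not divisible by 10: 175 − 17 = 158; dropped labels = 2 × 158 = 316.
Actual frame index = 316712 − 316 = 316396.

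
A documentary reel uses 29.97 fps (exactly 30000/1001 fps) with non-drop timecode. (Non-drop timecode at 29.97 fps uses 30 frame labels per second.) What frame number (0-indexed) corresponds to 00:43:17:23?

Total seconds to the label: (0 × 3600 + 43 × 60 + 17) = 2597.
Frame index = 2597 × 30 + 23 = 77933.

frame 77933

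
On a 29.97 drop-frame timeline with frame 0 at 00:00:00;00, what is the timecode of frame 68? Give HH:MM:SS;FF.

00:00:02;08

Each 10-minute DF block holds 10 × 60 × 30 − 9 × 2 = 17982 frames. 68 ÷ 17982 → 0 full blocks, remainder 68.
Within the partial block the first minute is 1800 frames and each further minute 1798, so 0 further minute boundaries passed. Total skipped labels = 18 × 0 + 2 × 0 = 0.
Non-drop label index = 68 + 0 = 68; at 30 labels/s that is 00:00:02:08, i.e. DF 00:00:02;08.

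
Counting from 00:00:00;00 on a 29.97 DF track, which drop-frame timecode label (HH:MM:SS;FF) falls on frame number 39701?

00:22:04;21

Ten DF minutes hold 17982 frames, so frame 39701 lies in block 2 (frames 35964–53945) with 3737 frames into that block.
The block's first minute is 1800 frames and the rest 1798 each; 3737 frames reaches minute 2, so 2 × 18 + 2 × 2 = 40 labels have been skipped so far.
Adding those back, label number 39701 + 40 = 39741 at 30 labels/s is 1324 s + 21 f = 0 h 22 min 4 s frame 21, i.e. 00:22:04;21.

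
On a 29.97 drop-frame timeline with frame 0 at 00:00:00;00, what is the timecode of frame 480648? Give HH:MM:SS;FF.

04:27:17;20

Ten DF minutes hold 17982 frames, so frame 480648 lies in block 26 (frames 467532–485513) with 13116 frames into that block.
The block's first minute is 1800 frames and the rest 1798 each; 13116 frames reaches minute 7, so 26 × 18 + 7 × 2 = 482 labels have been skipped so far.
Adding those back, label number 480648 + 482 = 481130 at 30 labels/s is 16037 s + 20 f = 4 h 27 min 17 s frame 20, i.e. 04:27:17;20.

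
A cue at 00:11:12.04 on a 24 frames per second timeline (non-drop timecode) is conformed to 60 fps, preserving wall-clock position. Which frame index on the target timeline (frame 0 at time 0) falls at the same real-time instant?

frame 40330

Source frame index: (0×3600 + 11×60 + 12) × 24 + 4 = 16132.
Real time: 16132 / (24) = 4033/6 s.
Target frame: (4033/6) × (60) = 40330.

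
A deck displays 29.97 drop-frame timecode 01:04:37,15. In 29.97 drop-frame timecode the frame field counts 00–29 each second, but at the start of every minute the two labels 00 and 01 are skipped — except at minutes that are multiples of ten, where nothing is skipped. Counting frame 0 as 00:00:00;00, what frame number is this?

Complete 10-minute blocks: 6, each 17982 frames → 107892.
Remaining 4 whole minutes in the current block: 1800 + 3 × 1798 = 7194 frames.
Within the current minute: 37 × 30 + 15 − 2 = 1123 (labels ;00/;01 skipped at this minute). Total = 107892 + 7194 + 1123 = 116209.

116209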